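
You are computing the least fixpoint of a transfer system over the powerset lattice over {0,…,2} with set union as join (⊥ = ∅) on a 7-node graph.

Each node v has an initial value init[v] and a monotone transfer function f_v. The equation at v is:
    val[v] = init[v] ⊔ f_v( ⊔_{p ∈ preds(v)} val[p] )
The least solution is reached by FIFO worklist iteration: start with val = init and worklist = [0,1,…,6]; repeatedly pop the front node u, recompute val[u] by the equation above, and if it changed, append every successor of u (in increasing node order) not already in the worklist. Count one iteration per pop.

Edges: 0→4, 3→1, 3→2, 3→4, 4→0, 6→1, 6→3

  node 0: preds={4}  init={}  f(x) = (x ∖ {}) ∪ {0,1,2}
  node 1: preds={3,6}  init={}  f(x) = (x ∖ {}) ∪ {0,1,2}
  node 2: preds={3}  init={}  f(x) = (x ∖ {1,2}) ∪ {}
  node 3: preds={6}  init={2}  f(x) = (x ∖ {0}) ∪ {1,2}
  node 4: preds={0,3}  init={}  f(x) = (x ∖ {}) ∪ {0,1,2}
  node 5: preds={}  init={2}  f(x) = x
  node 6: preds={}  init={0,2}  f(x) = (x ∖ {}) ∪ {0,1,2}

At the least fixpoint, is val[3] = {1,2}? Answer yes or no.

Worklist (11 pops):
  #1 pop 0: in={} → {0,1,2} (was {}); enqueue []
  #2 pop 1: in={0,2} → {0,1,2} (was {}); enqueue []
  #3 pop 2: in={2} → {} (no change)
  #4 pop 3: in={0,2} → {1,2} (was {2}); enqueue [1,2]
  #5 pop 4: in={0,1,2} → {0,1,2} (was {}); enqueue [0]
  #6 pop 5: in={} → {2} (no change)
  #7 pop 6: in={} → {0,1,2} (was {0,2}); enqueue [3]
  #8 pop 1: in={0,1,2} → {0,1,2} (no change)
  #9 pop 2: in={1,2} → {} (no change)
  #10 pop 0: in={0,1,2} → {0,1,2} (no change)
  #11 pop 3: in={0,1,2} → {1,2} (no change)

Fixpoint:
  val[0] = {0,1,2}
  val[1] = {0,1,2}
  val[2] = {}
  val[3] = {1,2}
  val[4] = {0,1,2}
  val[5] = {2}
  val[6] = {0,1,2}

yes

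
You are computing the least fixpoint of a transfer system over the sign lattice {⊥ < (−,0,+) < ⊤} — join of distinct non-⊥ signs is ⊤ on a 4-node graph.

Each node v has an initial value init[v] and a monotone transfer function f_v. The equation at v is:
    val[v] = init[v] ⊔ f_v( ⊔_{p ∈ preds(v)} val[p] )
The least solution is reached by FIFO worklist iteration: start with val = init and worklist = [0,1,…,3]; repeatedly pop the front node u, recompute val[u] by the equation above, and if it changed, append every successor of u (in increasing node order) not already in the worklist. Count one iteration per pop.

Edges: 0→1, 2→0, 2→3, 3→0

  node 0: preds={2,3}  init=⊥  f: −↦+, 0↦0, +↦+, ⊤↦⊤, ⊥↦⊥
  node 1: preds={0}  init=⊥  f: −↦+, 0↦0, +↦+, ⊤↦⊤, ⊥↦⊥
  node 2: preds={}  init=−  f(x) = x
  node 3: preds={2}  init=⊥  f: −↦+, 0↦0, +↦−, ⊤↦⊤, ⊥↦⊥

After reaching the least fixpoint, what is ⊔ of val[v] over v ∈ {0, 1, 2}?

⊤

Iteration log — 6 steps:
  step 1. node 0  ⊔preds=−  new=+  old=⊥  +wl: 
  step 2. node 1  ⊔preds=+  new=+  old=⊥  +wl: 
  step 3. node 2  ⊔preds=⊥  new=−  stable
  step 4. node 3  ⊔preds=−  new=+  old=⊥  +wl: 0
  step 5. node 0  ⊔preds=⊤  new=⊤  old=+  +wl: 1
  step 6. node 1  ⊔preds=⊤  new=⊤  old=+  +wl: 

Least fixpoint reached:
  node 0: ⊤
  node 1: ⊤
  node 2: −
  node 3: +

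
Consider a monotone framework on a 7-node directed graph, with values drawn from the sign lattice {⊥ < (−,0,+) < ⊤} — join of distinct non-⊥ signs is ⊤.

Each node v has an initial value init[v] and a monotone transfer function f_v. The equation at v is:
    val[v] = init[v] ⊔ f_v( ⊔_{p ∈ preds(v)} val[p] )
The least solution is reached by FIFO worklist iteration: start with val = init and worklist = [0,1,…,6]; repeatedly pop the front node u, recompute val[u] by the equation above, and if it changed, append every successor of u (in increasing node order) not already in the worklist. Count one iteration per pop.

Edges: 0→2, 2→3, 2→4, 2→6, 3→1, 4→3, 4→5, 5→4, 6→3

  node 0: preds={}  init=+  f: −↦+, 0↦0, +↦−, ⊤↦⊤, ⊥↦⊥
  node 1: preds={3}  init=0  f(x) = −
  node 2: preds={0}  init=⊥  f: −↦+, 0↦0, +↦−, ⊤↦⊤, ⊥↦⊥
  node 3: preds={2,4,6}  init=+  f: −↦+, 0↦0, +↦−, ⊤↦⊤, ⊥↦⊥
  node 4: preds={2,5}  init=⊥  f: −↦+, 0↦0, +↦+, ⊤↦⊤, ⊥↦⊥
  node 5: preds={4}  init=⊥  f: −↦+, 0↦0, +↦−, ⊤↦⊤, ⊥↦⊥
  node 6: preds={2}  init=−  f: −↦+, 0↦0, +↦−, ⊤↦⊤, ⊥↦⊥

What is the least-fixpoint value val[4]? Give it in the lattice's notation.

Trace (10 dequeues):
  [1] u=0 | in ⊥ | out + | ==
  [2] u=1 | in + | out ⊤ | prev 0 | push {}
  [3] u=2 | in + | out − | prev ⊥ | push {}
  [4] u=3 | in − | out + | ==
  [5] u=4 | in − | out + | prev ⊥ | push {3}
  [6] u=5 | in + | out − | prev ⊥ | push {4}
  [7] u=6 | in − | out ⊤ | prev − | push {}
  [8] u=3 | in ⊤ | out ⊤ | prev + | push {1}
  [9] u=4 | in − | out + | ==
  [10] u=1 | in ⊤ | out ⊤ | ==

Converged values:
  [0] +
  [1] ⊤
  [2] −
  [3] ⊤
  [4] +
  [5] −
  [6] ⊤

+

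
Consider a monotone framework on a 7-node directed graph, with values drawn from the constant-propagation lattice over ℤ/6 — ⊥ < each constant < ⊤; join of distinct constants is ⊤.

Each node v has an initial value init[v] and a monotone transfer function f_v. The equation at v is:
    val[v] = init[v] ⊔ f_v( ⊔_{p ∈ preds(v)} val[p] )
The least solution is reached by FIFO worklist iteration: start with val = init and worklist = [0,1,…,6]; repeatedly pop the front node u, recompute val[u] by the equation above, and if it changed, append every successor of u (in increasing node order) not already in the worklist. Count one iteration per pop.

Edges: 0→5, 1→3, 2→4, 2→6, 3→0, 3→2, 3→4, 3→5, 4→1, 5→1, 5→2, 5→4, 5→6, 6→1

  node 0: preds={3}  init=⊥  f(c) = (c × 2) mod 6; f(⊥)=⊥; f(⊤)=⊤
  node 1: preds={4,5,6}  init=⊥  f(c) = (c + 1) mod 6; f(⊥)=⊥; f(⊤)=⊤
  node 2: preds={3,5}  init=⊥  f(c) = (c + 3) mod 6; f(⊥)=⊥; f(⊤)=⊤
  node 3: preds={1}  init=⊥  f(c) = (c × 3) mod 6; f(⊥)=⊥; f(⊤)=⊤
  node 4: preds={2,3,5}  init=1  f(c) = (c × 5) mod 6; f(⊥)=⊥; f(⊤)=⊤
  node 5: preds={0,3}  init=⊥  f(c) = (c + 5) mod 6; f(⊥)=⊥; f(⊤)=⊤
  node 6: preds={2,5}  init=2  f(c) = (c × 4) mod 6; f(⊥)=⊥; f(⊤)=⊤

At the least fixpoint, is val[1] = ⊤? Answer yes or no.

Worklist (13 pops):
  #1 pop 0: in=⊥ → ⊥ (no change)
  #2 pop 1: in=⊤ → ⊤ (was ⊥); enqueue []
  #3 pop 2: in=⊥ → ⊥ (no change)
  #4 pop 3: in=⊤ → ⊤ (was ⊥); enqueue [0,2]
  #5 pop 4: in=⊤ → ⊤ (was 1); enqueue [1]
  #6 pop 5: in=⊤ → ⊤ (was ⊥); enqueue [4]
  #7 pop 6: in=⊤ → ⊤ (was 2); enqueue []
  #8 pop 0: in=⊤ → ⊤ (was ⊥); enqueue [5]
  #9 pop 2: in=⊤ → ⊤ (was ⊥); enqueue [6]
  #10 pop 1: in=⊤ → ⊤ (no change)
  #11 pop 4: in=⊤ → ⊤ (no change)
  #12 pop 5: in=⊤ → ⊤ (no change)
  #13 pop 6: in=⊤ → ⊤ (no change)

Fixpoint:
  val[0] = ⊤
  val[1] = ⊤
  val[2] = ⊤
  val[3] = ⊤
  val[4] = ⊤
  val[5] = ⊤
  val[6] = ⊤

yes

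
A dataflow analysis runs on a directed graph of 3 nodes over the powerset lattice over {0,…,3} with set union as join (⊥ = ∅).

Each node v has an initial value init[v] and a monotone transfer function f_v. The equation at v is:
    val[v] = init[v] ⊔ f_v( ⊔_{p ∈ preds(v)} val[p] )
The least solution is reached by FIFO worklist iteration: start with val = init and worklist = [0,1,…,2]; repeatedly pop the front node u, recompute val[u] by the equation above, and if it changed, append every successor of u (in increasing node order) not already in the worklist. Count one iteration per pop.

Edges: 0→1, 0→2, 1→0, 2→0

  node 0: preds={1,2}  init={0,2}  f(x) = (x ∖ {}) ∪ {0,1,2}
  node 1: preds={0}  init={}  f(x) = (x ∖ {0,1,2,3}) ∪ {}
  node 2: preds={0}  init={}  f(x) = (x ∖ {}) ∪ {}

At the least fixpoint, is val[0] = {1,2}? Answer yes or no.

Iteration log — 4 steps:
  step 1. node 0  ⊔preds={}  new={0,1,2}  old={0,2}  +wl: 
  step 2. node 1  ⊔preds={0,1,2}  new={}  stable
  step 3. node 2  ⊔preds={0,1,2}  new={0,1,2}  old={}  +wl: 0
  step 4. node 0  ⊔preds={0,1,2}  new={0,1,2}  stable

Least fixpoint reached:
  node 0: {0,1,2}
  node 1: {}
  node 2: {0,1,2}

no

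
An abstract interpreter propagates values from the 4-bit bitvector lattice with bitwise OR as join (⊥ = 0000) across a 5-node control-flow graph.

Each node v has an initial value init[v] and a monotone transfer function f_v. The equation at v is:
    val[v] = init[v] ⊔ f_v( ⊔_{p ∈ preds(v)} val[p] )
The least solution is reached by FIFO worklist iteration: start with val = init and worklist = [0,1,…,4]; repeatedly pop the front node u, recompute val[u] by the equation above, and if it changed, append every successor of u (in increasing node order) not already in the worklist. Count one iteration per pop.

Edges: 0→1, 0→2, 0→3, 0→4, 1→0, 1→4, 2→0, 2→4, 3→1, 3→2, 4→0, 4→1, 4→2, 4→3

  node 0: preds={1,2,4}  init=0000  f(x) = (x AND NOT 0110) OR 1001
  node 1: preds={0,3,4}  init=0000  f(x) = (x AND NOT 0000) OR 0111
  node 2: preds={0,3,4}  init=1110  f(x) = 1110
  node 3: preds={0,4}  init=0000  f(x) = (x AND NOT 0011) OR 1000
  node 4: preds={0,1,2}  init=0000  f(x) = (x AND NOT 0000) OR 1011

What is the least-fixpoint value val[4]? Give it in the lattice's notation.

1111

Worklist (11 pops):
  #1 pop 0: in=1110 → 1001 (was 0000); enqueue []
  #2 pop 1: in=1001 → 1111 (was 0000); enqueue [0]
  #3 pop 2: in=1001 → 1110 (no change)
  #4 pop 3: in=1001 → 1000 (was 0000); enqueue [1,2]
  #5 pop 4: in=1111 → 1111 (was 0000); enqueue [3]
  #6 pop 0: in=1111 → 1001 (no change)
  #7 pop 1: in=1111 → 1111 (no change)
  #8 pop 2: in=1111 → 1110 (no change)
  #9 pop 3: in=1111 → 1100 (was 1000); enqueue [1,2]
  #10 pop 1: in=1111 → 1111 (no change)
  #11 pop 2: in=1111 → 1110 (no change)

Fixpoint:
  val[0] = 1001
  val[1] = 1111
  val[2] = 1110
  val[3] = 1100
  val[4] = 1111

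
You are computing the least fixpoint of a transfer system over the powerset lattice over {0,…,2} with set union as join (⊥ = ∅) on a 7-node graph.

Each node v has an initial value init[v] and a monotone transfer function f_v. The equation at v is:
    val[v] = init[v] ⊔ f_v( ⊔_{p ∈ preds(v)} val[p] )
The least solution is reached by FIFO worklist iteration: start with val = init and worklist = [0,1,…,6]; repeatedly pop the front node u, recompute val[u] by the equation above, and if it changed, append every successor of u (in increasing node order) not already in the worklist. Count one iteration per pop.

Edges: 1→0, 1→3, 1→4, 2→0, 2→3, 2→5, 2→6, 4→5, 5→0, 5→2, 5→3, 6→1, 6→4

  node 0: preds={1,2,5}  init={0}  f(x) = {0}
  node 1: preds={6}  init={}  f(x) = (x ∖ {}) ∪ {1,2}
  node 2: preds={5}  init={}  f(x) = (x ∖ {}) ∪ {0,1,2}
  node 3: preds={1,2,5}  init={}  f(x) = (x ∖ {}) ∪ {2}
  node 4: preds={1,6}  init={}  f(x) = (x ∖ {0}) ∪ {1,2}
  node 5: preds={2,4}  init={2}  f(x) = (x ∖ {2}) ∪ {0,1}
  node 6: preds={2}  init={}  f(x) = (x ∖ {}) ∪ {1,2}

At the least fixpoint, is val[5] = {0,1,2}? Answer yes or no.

yes

Worklist (14 pops):
  #1 pop 0: in={2} → {0} (no change)
  #2 pop 1: in={} → {1,2} (was {}); enqueue [0]
  #3 pop 2: in={2} → {0,1,2} (was {}); enqueue []
  #4 pop 3: in={0,1,2} → {0,1,2} (was {}); enqueue []
  #5 pop 4: in={1,2} → {1,2} (was {}); enqueue []
  #6 pop 5: in={0,1,2} → {0,1,2} (was {2}); enqueue [2,3]
  #7 pop 6: in={0,1,2} → {0,1,2} (was {}); enqueue [1,4]
  #8 pop 0: in={0,1,2} → {0} (no change)
  #9 pop 2: in={0,1,2} → {0,1,2} (no change)
  #10 pop 3: in={0,1,2} → {0,1,2} (no change)
  #11 pop 1: in={0,1,2} → {0,1,2} (was {1,2}); enqueue [0,3]
  #12 pop 4: in={0,1,2} → {1,2} (no change)
  #13 pop 0: in={0,1,2} → {0} (no change)
  #14 pop 3: in={0,1,2} → {0,1,2} (no change)

Fixpoint:
  val[0] = {0}
  val[1] = {0,1,2}
  val[2] = {0,1,2}
  val[3] = {0,1,2}
  val[4] = {1,2}
  val[5] = {0,1,2}
  val[6] = {0,1,2}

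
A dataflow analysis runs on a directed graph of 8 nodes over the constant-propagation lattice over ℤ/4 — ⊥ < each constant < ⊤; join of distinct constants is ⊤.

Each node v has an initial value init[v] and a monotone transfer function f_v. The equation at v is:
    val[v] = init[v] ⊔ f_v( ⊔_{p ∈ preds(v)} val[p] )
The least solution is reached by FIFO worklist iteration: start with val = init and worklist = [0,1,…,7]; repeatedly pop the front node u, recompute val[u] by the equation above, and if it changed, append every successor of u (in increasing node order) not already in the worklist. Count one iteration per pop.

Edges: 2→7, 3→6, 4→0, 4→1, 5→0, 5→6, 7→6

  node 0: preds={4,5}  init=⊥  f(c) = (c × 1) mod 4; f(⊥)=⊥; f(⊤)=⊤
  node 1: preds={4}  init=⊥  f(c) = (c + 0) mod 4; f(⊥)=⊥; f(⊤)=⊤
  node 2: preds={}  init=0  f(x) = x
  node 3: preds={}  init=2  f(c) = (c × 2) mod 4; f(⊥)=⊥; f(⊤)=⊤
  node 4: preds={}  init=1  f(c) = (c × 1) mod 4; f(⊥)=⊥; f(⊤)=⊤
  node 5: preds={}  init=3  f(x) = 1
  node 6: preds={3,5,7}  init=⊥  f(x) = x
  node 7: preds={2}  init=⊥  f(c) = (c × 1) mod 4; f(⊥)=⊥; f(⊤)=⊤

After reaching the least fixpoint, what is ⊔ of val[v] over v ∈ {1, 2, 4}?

⊤

Iteration log — 10 steps:
  step 1. node 0  ⊔preds=⊤  new=⊤  old=⊥  +wl: 
  step 2. node 1  ⊔preds=1  new=1  old=⊥  +wl: 
  step 3. node 2  ⊔preds=⊥  new=0  stable
  step 4. node 3  ⊔preds=⊥  new=2  stable
  step 5. node 4  ⊔preds=⊥  new=1  stable
  step 6. node 5  ⊔preds=⊥  new=⊤  old=3  +wl: 0
  step 7. node 6  ⊔preds=⊤  new=⊤  old=⊥  +wl: 
  step 8. node 7  ⊔preds=0  new=0  old=⊥  +wl: 6
  step 9. node 0  ⊔preds=⊤  new=⊤  stable
  step 10. node 6  ⊔preds=⊤  new=⊤  stable

Least fixpoint reached:
  node 0: ⊤
  node 1: 1
  node 2: 0
  node 3: 2
  node 4: 1
  node 5: ⊤
  node 6: ⊤
  node 7: 0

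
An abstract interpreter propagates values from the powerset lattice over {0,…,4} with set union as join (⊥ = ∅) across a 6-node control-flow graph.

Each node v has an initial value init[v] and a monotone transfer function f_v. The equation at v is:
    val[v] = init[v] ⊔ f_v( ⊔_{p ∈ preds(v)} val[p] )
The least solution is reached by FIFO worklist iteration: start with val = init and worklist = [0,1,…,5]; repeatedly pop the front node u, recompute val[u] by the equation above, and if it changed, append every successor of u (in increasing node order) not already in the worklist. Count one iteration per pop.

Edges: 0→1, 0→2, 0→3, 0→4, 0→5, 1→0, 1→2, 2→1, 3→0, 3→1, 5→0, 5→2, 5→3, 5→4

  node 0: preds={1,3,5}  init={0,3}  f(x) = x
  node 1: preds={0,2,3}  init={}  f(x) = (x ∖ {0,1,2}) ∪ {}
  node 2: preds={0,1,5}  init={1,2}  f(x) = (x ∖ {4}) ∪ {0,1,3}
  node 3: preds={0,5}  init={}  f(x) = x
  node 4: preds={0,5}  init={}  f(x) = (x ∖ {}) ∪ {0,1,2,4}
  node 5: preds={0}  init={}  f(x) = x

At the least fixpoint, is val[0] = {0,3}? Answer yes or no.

yes

Worklist (11 pops):
  #1 pop 0: in={} → {0,3} (no change)
  #2 pop 1: in={0,1,2,3} → {3} (was {}); enqueue [0]
  #3 pop 2: in={0,3} → {0,1,2,3} (was {1,2}); enqueue [1]
  #4 pop 3: in={0,3} → {0,3} (was {}); enqueue []
  #5 pop 4: in={0,3} → {0,1,2,3,4} (was {}); enqueue []
  #6 pop 5: in={0,3} → {0,3} (was {}); enqueue [2,3,4]
  #7 pop 0: in={0,3} → {0,3} (no change)
  #8 pop 1: in={0,1,2,3} → {3} (no change)
  #9 pop 2: in={0,3} → {0,1,2,3} (no change)
  #10 pop 3: in={0,3} → {0,3} (no change)
  #11 pop 4: in={0,3} → {0,1,2,3,4} (no change)

Fixpoint:
  val[0] = {0,3}
  val[1] = {3}
  val[2] = {0,1,2,3}
  val[3] = {0,3}
  val[4] = {0,1,2,3,4}
  val[5] = {0,3}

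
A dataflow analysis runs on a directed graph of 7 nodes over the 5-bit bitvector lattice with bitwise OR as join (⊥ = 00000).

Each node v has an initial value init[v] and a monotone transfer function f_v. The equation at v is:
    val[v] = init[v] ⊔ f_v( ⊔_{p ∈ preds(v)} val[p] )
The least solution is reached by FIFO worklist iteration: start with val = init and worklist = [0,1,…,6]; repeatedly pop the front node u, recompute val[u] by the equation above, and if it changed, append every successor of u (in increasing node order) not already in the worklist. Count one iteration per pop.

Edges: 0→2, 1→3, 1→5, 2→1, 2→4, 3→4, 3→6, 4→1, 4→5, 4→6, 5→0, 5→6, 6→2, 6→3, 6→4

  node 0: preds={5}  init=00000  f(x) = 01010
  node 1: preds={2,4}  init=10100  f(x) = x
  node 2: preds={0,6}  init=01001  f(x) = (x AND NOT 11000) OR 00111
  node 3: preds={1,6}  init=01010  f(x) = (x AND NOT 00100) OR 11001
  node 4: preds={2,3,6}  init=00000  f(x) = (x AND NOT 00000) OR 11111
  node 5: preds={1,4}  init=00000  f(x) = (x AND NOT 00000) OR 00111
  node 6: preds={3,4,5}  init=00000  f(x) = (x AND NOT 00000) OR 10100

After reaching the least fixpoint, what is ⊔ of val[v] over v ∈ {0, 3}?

11011

Worklist (13 pops):
  #1 pop 0: in=00000 → 01010 (was 00000); enqueue []
  #2 pop 1: in=01001 → 11101 (was 10100); enqueue []
  #3 pop 2: in=01010 → 01111 (was 01001); enqueue [1]
  #4 pop 3: in=11101 → 11011 (was 01010); enqueue []
  #5 pop 4: in=11111 → 11111 (was 00000); enqueue []
  #6 pop 5: in=11111 → 11111 (was 00000); enqueue [0]
  #7 pop 6: in=11111 → 11111 (was 00000); enqueue [2,3,4]
  #8 pop 1: in=11111 → 11111 (was 11101); enqueue [5]
  #9 pop 0: in=11111 → 01010 (no change)
  #10 pop 2: in=11111 → 01111 (no change)
  #11 pop 3: in=11111 → 11011 (no change)
  #12 pop 4: in=11111 → 11111 (no change)
  #13 pop 5: in=11111 → 11111 (no change)

Fixpoint:
  val[0] = 01010
  val[1] = 11111
  val[2] = 01111
  val[3] = 11011
  val[4] = 11111
  val[5] = 11111
  val[6] = 11111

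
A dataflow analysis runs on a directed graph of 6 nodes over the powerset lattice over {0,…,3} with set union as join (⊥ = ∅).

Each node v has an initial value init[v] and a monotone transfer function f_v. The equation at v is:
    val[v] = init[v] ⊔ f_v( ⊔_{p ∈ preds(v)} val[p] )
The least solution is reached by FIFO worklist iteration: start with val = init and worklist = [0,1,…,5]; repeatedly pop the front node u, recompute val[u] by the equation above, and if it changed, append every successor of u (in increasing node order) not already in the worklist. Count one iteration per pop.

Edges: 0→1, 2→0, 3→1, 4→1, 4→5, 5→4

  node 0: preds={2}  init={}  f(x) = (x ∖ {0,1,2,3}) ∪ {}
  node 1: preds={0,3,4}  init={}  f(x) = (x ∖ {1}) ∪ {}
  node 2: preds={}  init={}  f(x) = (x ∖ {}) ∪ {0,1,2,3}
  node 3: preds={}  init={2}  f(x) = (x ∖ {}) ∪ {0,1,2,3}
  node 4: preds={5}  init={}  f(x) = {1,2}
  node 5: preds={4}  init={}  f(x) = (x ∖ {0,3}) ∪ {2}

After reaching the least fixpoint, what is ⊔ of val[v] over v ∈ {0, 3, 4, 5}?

{0,1,2,3}

Iteration log — 9 steps:
  step 1. node 0  ⊔preds={}  new={}  stable
  step 2. node 1  ⊔preds={2}  new={2}  old={}  +wl: 
  step 3. node 2  ⊔preds={}  new={0,1,2,3}  old={}  +wl: 0
  step 4. node 3  ⊔preds={}  new={0,1,2,3}  old={2}  +wl: 1
  step 5. node 4  ⊔preds={}  new={1,2}  old={}  +wl: 
  step 6. node 5  ⊔preds={1,2}  new={1,2}  old={}  +wl: 4
  step 7. node 0  ⊔preds={0,1,2,3}  new={}  stable
  step 8. node 1  ⊔preds={0,1,2,3}  new={0,2,3}  old={2}  +wl: 
  step 9. node 4  ⊔preds={1,2}  new={1,2}  stable

Least fixpoint reached:
  node 0: {}
  node 1: {0,2,3}
  node 2: {0,1,2,3}
  node 3: {0,1,2,3}
  node 4: {1,2}
  node 5: {1,2}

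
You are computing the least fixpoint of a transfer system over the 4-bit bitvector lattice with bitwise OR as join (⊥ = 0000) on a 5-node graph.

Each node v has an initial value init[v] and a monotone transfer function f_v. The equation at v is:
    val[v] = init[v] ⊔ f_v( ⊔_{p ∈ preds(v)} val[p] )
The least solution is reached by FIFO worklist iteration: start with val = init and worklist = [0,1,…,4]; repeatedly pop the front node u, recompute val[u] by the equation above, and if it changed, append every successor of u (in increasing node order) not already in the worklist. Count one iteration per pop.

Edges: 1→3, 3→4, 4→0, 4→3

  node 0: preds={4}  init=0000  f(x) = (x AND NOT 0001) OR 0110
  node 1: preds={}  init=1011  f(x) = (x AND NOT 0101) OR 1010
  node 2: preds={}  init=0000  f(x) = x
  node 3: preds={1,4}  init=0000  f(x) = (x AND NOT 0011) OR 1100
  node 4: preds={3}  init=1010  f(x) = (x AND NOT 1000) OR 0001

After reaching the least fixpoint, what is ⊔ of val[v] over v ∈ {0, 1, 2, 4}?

1111

Iteration log — 7 steps:
  step 1. node 0  ⊔preds=1010  new=1110  old=0000  +wl: 
  step 2. node 1  ⊔preds=0000  new=1011  stable
  step 3. node 2  ⊔preds=0000  new=0000  stable
  step 4. node 3  ⊔preds=1011  new=1100  old=0000  +wl: 
  step 5. node 4  ⊔preds=1100  new=1111  old=1010  +wl: 0,3
  step 6. node 0  ⊔preds=1111  new=1110  stable
  step 7. node 3  ⊔preds=1111  new=1100  stable

Least fixpoint reached:
  node 0: 1110
  node 1: 1011
  node 2: 0000
  node 3: 1100
  node 4: 1111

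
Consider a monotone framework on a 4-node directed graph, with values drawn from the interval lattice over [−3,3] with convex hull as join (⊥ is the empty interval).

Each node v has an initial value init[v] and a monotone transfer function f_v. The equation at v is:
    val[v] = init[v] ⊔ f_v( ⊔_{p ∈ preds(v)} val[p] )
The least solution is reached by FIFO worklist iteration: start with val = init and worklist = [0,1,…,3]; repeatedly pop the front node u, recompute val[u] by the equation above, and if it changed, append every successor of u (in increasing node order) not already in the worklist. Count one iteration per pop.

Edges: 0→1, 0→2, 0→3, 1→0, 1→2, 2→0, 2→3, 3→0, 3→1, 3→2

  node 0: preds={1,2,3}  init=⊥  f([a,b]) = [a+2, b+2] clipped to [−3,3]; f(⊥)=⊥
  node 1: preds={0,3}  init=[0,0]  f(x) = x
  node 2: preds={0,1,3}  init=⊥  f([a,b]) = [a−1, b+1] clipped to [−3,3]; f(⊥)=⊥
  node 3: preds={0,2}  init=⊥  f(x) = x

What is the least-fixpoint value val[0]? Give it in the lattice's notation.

[-1,3]

Iteration log — 17 steps:
  step 1. node 0  ⊔preds=[0,0]  new=[2,2]  old=⊥  +wl: 
  step 2. node 1  ⊔preds=[2,2]  new=[0,2]  old=[0,0]  +wl: 0
  step 3. node 2  ⊔preds=[0,2]  new=[-1,3]  old=⊥  +wl: 
  step 4. node 3  ⊔preds=[-1,3]  new=[-1,3]  old=⊥  +wl: 1,2
  step 5. node 0  ⊔preds=[-1,3]  new=[1,3]  old=[2,2]  +wl: 3
  step 6. node 1  ⊔preds=[-1,3]  new=[-1,3]  old=[0,2]  +wl: 0
  step 7. node 2  ⊔preds=[-1,3]  new=[-2,3]  old=[-1,3]  +wl: 
  step 8. node 3  ⊔preds=[-2,3]  new=[-2,3]  old=[-1,3]  +wl: 1,2
  step 9. node 0  ⊔preds=[-2,3]  new=[0,3]  old=[1,3]  +wl: 3
  step 10. node 1  ⊔preds=[-2,3]  new=[-2,3]  old=[-1,3]  +wl: 0
  step 11. node 2  ⊔preds=[-2,3]  new=[-3,3]  old=[-2,3]  +wl: 
  step 12. node 3  ⊔preds=[-3,3]  new=[-3,3]  old=[-2,3]  +wl: 1,2
  step 13. node 0  ⊔preds=[-3,3]  new=[-1,3]  old=[0,3]  +wl: 3
  step 14. node 1  ⊔preds=[-3,3]  new=[-3,3]  old=[-2,3]  +wl: 0
  step 15. node 2  ⊔preds=[-3,3]  new=[-3,3]  stable
  step 16. node 3  ⊔preds=[-3,3]  new=[-3,3]  stable
  step 17. node 0  ⊔preds=[-3,3]  new=[-1,3]  stable

Least fixpoint reached:
  node 0: [-1,3]
  node 1: [-3,3]
  node 2: [-3,3]
  node 3: [-3,3]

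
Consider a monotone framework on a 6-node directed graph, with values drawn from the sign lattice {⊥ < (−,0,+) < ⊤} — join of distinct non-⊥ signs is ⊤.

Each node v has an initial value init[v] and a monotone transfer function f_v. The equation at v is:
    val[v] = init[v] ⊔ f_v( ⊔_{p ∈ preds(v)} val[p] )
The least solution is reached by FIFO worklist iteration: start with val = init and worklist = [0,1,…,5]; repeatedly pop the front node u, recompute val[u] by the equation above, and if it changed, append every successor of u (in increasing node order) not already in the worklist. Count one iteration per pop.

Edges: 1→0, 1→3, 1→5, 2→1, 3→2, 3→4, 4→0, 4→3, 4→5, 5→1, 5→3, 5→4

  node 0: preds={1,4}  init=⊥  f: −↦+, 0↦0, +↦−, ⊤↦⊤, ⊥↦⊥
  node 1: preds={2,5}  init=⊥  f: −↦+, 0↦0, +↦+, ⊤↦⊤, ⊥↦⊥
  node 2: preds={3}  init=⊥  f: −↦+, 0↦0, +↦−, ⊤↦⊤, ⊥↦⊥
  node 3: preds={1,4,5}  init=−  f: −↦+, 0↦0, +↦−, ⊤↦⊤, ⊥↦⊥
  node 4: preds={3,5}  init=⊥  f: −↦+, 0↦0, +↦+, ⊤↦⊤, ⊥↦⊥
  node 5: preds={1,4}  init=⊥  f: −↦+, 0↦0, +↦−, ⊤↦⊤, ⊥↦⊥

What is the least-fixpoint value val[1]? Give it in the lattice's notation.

Worklist (16 pops):
  #1 pop 0: in=⊥ → ⊥ (no change)
  #2 pop 1: in=⊥ → ⊥ (no change)
  #3 pop 2: in=− → + (was ⊥); enqueue [1]
  #4 pop 3: in=⊥ → − (no change)
  #5 pop 4: in=− → + (was ⊥); enqueue [0,3]
  #6 pop 5: in=+ → − (was ⊥); enqueue [4]
  #7 pop 1: in=⊤ → ⊤ (was ⊥); enqueue [5]
  #8 pop 0: in=⊤ → ⊤ (was ⊥); enqueue []
  #9 pop 3: in=⊤ → ⊤ (was −); enqueue [2]
  #10 pop 4: in=⊤ → ⊤ (was +); enqueue [0,3]
  #11 pop 5: in=⊤ → ⊤ (was −); enqueue [1,4]
  #12 pop 2: in=⊤ → ⊤ (was +); enqueue []
  #13 pop 0: in=⊤ → ⊤ (no change)
  #14 pop 3: in=⊤ → ⊤ (no change)
  #15 pop 1: in=⊤ → ⊤ (no change)
  #16 pop 4: in=⊤ → ⊤ (no change)

Fixpoint:
  val[0] = ⊤
  val[1] = ⊤
  val[2] = ⊤
  val[3] = ⊤
  val[4] = ⊤
  val[5] = ⊤

⊤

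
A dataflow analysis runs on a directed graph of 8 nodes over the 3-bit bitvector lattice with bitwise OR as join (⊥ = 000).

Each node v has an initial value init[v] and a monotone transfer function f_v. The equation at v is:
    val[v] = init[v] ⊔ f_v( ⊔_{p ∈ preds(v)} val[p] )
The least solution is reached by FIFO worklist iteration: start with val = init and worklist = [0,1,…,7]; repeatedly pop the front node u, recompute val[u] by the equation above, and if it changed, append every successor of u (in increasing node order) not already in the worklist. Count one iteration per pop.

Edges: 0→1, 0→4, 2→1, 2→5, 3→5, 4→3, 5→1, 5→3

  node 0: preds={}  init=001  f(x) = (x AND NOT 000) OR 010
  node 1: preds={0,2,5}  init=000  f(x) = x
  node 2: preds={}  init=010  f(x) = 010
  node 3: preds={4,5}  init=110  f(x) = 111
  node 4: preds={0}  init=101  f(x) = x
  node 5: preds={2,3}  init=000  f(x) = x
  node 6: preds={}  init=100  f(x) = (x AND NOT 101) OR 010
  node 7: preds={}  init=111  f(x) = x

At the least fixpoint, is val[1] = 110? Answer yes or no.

Trace (10 dequeues):
  [1] u=0 | in 000 | out 011 | prev 001 | push {}
  [2] u=1 | in 011 | out 011 | prev 000 | push {}
  [3] u=2 | in 000 | out 010 | ==
  [4] u=3 | in 101 | out 111 | prev 110 | push {}
  [5] u=4 | in 011 | out 111 | prev 101 | push {3}
  [6] u=5 | in 111 | out 111 | prev 000 | push {1}
  [7] u=6 | in 000 | out 110 | prev 100 | push {}
  [8] u=7 | in 000 | out 111 | ==
  [9] u=3 | in 111 | out 111 | ==
  [10] u=1 | in 111 | out 111 | prev 011 | push {}

Converged values:
  [0] 011
  [1] 111
  [2] 010
  [3] 111
  [4] 111
  [5] 111
  [6] 110
  [7] 111

no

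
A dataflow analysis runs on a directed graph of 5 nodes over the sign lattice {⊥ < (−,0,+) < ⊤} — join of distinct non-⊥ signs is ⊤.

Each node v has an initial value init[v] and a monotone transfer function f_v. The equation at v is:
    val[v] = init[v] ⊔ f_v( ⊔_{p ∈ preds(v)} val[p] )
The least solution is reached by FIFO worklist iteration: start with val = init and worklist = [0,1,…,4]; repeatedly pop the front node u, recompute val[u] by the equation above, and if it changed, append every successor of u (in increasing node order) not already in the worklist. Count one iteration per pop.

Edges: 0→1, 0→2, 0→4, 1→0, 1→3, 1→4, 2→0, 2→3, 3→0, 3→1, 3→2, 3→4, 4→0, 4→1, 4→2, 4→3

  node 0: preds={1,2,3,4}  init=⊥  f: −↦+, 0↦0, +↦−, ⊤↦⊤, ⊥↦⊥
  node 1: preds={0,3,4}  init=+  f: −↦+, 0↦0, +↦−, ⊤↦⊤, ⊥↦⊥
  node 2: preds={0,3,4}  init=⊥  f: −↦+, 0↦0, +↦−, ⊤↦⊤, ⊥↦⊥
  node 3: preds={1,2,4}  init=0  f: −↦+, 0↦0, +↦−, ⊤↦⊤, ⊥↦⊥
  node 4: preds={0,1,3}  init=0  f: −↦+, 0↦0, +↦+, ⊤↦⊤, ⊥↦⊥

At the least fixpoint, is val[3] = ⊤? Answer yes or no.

Worklist (9 pops):
  #1 pop 0: in=⊤ → ⊤ (was ⊥); enqueue []
  #2 pop 1: in=⊤ → ⊤ (was +); enqueue [0]
  #3 pop 2: in=⊤ → ⊤ (was ⊥); enqueue []
  #4 pop 3: in=⊤ → ⊤ (was 0); enqueue [1,2]
  #5 pop 4: in=⊤ → ⊤ (was 0); enqueue [3]
  #6 pop 0: in=⊤ → ⊤ (no change)
  #7 pop 1: in=⊤ → ⊤ (no change)
  #8 pop 2: in=⊤ → ⊤ (no change)
  #9 pop 3: in=⊤ → ⊤ (no change)

Fixpoint:
  val[0] = ⊤
  val[1] = ⊤
  val[2] = ⊤
  val[3] = ⊤
  val[4] = ⊤

yes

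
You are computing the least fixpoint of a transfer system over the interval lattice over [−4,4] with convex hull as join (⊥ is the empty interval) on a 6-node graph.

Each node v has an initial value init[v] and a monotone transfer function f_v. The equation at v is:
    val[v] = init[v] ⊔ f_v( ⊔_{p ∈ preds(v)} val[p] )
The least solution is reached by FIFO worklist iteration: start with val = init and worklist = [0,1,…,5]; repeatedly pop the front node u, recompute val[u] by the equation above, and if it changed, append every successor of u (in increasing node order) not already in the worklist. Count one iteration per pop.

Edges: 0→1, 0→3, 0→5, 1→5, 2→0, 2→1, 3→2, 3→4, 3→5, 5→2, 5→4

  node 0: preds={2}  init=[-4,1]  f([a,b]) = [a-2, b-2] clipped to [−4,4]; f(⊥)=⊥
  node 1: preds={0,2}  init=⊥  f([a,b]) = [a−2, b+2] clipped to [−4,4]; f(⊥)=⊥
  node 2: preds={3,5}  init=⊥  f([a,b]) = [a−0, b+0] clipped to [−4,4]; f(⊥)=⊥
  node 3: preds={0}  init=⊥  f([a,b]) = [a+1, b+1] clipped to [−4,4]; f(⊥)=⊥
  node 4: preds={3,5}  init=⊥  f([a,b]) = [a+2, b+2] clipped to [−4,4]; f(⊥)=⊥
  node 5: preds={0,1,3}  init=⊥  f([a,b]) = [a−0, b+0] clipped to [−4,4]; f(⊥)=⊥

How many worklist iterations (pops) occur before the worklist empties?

Trace (19 dequeues):
  [1] u=0 | in ⊥ | out [-4,1] | ==
  [2] u=1 | in [-4,1] | out [-4,3] | prev ⊥ | push {}
  [3] u=2 | in ⊥ | out ⊥ | ==
  [4] u=3 | in [-4,1] | out [-3,2] | prev ⊥ | push {2}
  [5] u=4 | in [-3,2] | out [-1,4] | prev ⊥ | push {}
  [6] u=5 | in [-4,3] | out [-4,3] | prev ⊥ | push {4}
  [7] u=2 | in [-4,3] | out [-4,3] | prev ⊥ | push {0,1}
  [8] u=4 | in [-4,3] | out [-2,4] | prev [-1,4] | push {}
  [9] u=0 | in [-4,3] | out [-4,1] | ==
  [10] u=1 | in [-4,3] | out [-4,4] | prev [-4,3] | push {5}
  [11] u=5 | in [-4,4] | out [-4,4] | prev [-4,3] | push {2,4}
  [12] u=2 | in [-4,4] | out [-4,4] | prev [-4,3] | push {0,1}
  [13] u=4 | in [-4,4] | out [-2,4] | ==
  [14] u=0 | in [-4,4] | out [-4,2] | prev [-4,1] | push {3,5}
  [15] u=1 | in [-4,4] | out [-4,4] | ==
  [16] u=3 | in [-4,2] | out [-3,3] | prev [-3,2] | push {2,4}
  [17] u=5 | in [-4,4] | out [-4,4] | ==
  [18] u=2 | in [-4,4] | out [-4,4] | ==
  [19] u=4 | in [-4,4] | out [-2,4] | ==

Converged values:
  [0] [-4,2]
  [1] [-4,4]
  [2] [-4,4]
  [3] [-3,3]
  [4] [-2,4]
  [5] [-4,4]

19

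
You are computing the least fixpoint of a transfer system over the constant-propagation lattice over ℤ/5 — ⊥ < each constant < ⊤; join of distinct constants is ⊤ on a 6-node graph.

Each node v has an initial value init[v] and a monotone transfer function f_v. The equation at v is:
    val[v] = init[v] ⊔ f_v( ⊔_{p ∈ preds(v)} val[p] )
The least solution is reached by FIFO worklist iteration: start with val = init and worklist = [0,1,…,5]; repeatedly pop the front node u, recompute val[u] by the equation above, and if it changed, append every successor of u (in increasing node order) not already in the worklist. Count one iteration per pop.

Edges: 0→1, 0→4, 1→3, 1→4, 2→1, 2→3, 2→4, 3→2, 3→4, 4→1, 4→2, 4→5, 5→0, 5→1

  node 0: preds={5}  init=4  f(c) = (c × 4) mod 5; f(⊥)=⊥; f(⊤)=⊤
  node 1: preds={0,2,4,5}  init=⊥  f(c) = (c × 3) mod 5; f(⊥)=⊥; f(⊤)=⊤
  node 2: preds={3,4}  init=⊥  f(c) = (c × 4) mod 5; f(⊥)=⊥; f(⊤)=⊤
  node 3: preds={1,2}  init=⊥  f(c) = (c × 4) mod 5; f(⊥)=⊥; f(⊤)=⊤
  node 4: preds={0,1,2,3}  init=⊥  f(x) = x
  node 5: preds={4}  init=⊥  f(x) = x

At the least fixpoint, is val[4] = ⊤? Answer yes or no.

yes

Worklist (13 pops):
  #1 pop 0: in=⊥ → 4 (no change)
  #2 pop 1: in=4 → 2 (was ⊥); enqueue []
  #3 pop 2: in=⊥ → ⊥ (no change)
  #4 pop 3: in=2 → 3 (was ⊥); enqueue [2]
  #5 pop 4: in=⊤ → ⊤ (was ⊥); enqueue [1]
  #6 pop 5: in=⊤ → ⊤ (was ⊥); enqueue [0]
  #7 pop 2: in=⊤ → ⊤ (was ⊥); enqueue [3,4]
  #8 pop 1: in=⊤ → ⊤ (was 2); enqueue []
  #9 pop 0: in=⊤ → ⊤ (was 4); enqueue [1]
  #10 pop 3: in=⊤ → ⊤ (was 3); enqueue [2]
  #11 pop 4: in=⊤ → ⊤ (no change)
  #12 pop 1: in=⊤ → ⊤ (no change)
  #13 pop 2: in=⊤ → ⊤ (no change)

Fixpoint:
  val[0] = ⊤
  val[1] = ⊤
  val[2] = ⊤
  val[3] = ⊤
  val[4] = ⊤
  val[5] = ⊤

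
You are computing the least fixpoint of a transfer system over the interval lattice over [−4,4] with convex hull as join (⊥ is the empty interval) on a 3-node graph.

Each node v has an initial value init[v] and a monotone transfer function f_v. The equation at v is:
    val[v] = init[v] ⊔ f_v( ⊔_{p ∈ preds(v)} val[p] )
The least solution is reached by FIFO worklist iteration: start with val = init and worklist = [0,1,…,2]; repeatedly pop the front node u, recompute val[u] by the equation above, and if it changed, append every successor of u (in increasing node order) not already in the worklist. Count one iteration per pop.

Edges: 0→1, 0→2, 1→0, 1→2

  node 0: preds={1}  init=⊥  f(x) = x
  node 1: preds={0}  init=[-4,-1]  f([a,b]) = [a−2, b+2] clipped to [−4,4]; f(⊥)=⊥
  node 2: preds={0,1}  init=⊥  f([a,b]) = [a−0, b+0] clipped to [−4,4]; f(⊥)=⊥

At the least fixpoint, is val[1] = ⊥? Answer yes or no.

Iteration log — 12 steps:
  step 1. node 0  ⊔preds=[-4,-1]  new=[-4,-1]  old=⊥  +wl: 
  step 2. node 1  ⊔preds=[-4,-1]  new=[-4,1]  old=[-4,-1]  +wl: 0
  step 3. node 2  ⊔preds=[-4,1]  new=[-4,1]  old=⊥  +wl: 
  step 4. node 0  ⊔preds=[-4,1]  new=[-4,1]  old=[-4,-1]  +wl: 1,2
  step 5. node 1  ⊔preds=[-4,1]  new=[-4,3]  old=[-4,1]  +wl: 0
  step 6. node 2  ⊔preds=[-4,3]  new=[-4,3]  old=[-4,1]  +wl: 
  step 7. node 0  ⊔preds=[-4,3]  new=[-4,3]  old=[-4,1]  +wl: 1,2
  step 8. node 1  ⊔preds=[-4,3]  new=[-4,4]  old=[-4,3]  +wl: 0
  step 9. node 2  ⊔preds=[-4,4]  new=[-4,4]  old=[-4,3]  +wl: 
  step 10. node 0  ⊔preds=[-4,4]  new=[-4,4]  old=[-4,3]  +wl: 1,2
  step 11. node 1  ⊔preds=[-4,4]  new=[-4,4]  stable
  step 12. node 2  ⊔preds=[-4,4]  new=[-4,4]  stable

Least fixpoint reached:
  node 0: [-4,4]
  node 1: [-4,4]
  node 2: [-4,4]

no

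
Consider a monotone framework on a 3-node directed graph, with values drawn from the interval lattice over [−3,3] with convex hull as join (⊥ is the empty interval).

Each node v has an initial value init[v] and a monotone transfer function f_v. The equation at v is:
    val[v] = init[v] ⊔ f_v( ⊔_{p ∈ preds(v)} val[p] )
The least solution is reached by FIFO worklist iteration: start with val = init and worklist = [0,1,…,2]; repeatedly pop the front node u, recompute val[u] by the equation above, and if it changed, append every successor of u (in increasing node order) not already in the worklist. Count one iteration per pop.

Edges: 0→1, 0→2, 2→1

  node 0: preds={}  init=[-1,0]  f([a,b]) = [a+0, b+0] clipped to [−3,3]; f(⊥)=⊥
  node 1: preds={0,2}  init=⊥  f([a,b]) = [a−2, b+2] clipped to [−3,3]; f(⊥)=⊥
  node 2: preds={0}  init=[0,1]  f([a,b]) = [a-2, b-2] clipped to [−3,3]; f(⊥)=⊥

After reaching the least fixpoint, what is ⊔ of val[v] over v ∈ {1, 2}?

[-3,3]

Iteration log — 4 steps:
  step 1. node 0  ⊔preds=⊥  new=[-1,0]  stable
  step 2. node 1  ⊔preds=[-1,1]  new=[-3,3]  old=⊥  +wl: 
  step 3. node 2  ⊔preds=[-1,0]  new=[-3,1]  old=[0,1]  +wl: 1
  step 4. node 1  ⊔preds=[-3,1]  new=[-3,3]  stable

Least fixpoint reached:
  node 0: [-1,0]
  node 1: [-3,3]
  node 2: [-3,1]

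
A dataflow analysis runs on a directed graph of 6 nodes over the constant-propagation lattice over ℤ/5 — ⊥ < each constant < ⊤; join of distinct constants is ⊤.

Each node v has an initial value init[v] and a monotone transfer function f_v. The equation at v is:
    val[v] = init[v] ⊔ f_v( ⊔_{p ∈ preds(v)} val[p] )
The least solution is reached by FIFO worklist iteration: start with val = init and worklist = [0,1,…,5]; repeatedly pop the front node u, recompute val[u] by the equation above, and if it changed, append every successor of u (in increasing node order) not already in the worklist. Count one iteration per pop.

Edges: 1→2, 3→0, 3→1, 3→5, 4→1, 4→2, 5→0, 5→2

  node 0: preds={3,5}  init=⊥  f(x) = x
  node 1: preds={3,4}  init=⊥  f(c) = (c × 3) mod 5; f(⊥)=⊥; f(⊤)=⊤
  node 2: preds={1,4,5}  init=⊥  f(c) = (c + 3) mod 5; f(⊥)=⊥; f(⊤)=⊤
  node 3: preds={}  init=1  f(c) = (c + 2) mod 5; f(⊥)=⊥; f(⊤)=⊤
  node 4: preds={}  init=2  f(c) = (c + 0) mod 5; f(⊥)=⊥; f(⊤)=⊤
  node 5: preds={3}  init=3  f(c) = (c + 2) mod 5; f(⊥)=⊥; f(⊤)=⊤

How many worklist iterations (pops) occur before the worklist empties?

6

Iteration log — 6 steps:
  step 1. node 0  ⊔preds=⊤  new=⊤  old=⊥  +wl: 
  step 2. node 1  ⊔preds=⊤  new=⊤  old=⊥  +wl: 
  step 3. node 2  ⊔preds=⊤  new=⊤  old=⊥  +wl: 
  step 4. node 3  ⊔preds=⊥  new=1  stable
  step 5. node 4  ⊔preds=⊥  new=2  stable
  step 6. node 5  ⊔preds=1  new=3  stable

Least fixpoint reached:
  node 0: ⊤
  node 1: ⊤
  node 2: ⊤
  node 3: 1
  node 4: 2
  node 5: 3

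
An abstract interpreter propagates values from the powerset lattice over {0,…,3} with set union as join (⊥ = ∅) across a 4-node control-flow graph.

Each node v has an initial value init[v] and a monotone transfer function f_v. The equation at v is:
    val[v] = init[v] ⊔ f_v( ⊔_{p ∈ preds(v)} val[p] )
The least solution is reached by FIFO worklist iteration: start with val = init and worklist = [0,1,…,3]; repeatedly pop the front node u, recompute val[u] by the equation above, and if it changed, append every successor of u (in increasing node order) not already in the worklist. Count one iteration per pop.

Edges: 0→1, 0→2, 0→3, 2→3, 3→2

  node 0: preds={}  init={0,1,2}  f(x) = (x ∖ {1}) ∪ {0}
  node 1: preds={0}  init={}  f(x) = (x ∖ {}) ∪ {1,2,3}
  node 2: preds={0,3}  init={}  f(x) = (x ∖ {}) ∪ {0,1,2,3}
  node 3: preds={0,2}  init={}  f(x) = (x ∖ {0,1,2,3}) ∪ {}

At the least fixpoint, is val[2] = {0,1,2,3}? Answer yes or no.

Worklist (4 pops):
  #1 pop 0: in={} → {0,1,2} (no change)
  #2 pop 1: in={0,1,2} → {0,1,2,3} (was {}); enqueue []
  #3 pop 2: in={0,1,2} → {0,1,2,3} (was {}); enqueue []
  #4 pop 3: in={0,1,2,3} → {} (no change)

Fixpoint:
  val[0] = {0,1,2}
  val[1] = {0,1,2,3}
  val[2] = {0,1,2,3}
  val[3] = {}

yes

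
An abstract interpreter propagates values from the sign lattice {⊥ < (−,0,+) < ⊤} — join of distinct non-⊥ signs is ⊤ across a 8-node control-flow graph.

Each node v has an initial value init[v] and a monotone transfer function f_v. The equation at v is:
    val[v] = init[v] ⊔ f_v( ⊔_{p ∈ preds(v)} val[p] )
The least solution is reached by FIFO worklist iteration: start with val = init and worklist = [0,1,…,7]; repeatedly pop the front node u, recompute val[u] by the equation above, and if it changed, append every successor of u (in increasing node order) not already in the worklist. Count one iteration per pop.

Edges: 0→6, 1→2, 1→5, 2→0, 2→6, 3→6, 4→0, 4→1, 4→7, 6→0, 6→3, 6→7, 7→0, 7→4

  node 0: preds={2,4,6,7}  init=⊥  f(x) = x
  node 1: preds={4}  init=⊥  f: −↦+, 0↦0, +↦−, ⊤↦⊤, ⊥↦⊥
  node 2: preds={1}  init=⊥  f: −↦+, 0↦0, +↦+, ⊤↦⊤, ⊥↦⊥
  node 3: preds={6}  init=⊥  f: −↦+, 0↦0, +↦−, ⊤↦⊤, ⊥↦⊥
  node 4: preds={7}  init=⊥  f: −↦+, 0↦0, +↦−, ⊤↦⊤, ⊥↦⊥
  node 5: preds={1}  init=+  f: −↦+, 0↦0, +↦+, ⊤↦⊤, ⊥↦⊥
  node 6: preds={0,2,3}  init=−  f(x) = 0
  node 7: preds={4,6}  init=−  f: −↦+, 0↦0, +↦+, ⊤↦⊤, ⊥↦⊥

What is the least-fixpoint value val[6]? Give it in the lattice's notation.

Iteration log — 23 steps:
  step 1. node 0  ⊔preds=−  new=−  old=⊥  +wl: 
  step 2. node 1  ⊔preds=⊥  new=⊥  stable
  step 3. node 2  ⊔preds=⊥  new=⊥  stable
  step 4. node 3  ⊔preds=−  new=+  old=⊥  +wl: 
  step 5. node 4  ⊔preds=−  new=+  old=⊥  +wl: 0,1
  step 6. node 5  ⊔preds=⊥  new=+  stable
  step 7. node 6  ⊔preds=⊤  new=⊤  old=−  +wl: 3
  step 8. node 7  ⊔preds=⊤  new=⊤  old=−  +wl: 4
  step 9. node 0  ⊔preds=⊤  new=⊤  old=−  +wl: 6
  step 10. node 1  ⊔preds=+  new=−  old=⊥  +wl: 2,5
  step 11. node 3  ⊔preds=⊤  new=⊤  old=+  +wl: 
  step 12. node 4  ⊔preds=⊤  new=⊤  old=+  +wl: 0,1,7
  step 13. node 6  ⊔preds=⊤  new=⊤  stable
  step 14. node 2  ⊔preds=−  new=+  old=⊥  +wl: 6
  step 15. node 5  ⊔preds=−  new=+  stable
  step 16. node 0  ⊔preds=⊤  new=⊤  stable
  step 17. node 1  ⊔preds=⊤  new=⊤  old=−  +wl: 2,5
  step 18. node 7  ⊔preds=⊤  new=⊤  stable
  step 19. node 6  ⊔preds=⊤  new=⊤  stable
  step 20. node 2  ⊔preds=⊤  new=⊤  old=+  +wl: 0,6
  step 21. node 5  ⊔preds=⊤  new=⊤  old=+  +wl: 
  step 22. node 0  ⊔preds=⊤  new=⊤  stable
  step 23. node 6  ⊔preds=⊤  new=⊤  stable

Least fixpoint reached:
  node 0: ⊤
  node 1: ⊤
  node 2: ⊤
  node 3: ⊤
  node 4: ⊤
  node 5: ⊤
  node 6: ⊤
  node 7: ⊤

⊤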